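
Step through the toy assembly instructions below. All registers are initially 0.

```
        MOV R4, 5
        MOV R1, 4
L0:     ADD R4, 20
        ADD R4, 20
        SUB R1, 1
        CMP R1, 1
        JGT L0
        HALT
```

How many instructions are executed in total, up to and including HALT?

18

MOV R4, 5 → R4=5
MOV R1, 4 → R1=4
ADD R4, 20 → R4=5+20=25
ADD R4, 20 → R4=25+20=45
SUB R1, 1 → R1=4-1=3
CMP R1, 1  (cmp 3,1)
JGT L0: taken
ADD R4, 20 → R4=45+20=65
ADD R4, 20 → R4=65+20=85
SUB R1, 1 → R1=3-1=2
CMP R1, 1  (cmp 2,1)
JGT L0: taken
ADD R4, 20 → R4=85+20=105
ADD R4, 20 → R4=105+20=125
SUB R1, 1 → R1=2-1=1
CMP R1, 1  (cmp 1,1)
JGT L0: not taken
halt.
Total executed instructions: 18.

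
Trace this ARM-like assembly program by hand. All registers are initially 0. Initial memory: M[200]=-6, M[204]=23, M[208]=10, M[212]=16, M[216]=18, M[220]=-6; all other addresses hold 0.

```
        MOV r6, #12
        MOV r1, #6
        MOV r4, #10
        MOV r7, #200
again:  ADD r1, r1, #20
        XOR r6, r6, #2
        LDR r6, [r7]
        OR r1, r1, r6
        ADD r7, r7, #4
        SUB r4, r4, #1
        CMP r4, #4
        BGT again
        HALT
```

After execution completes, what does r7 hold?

224

after MOV r6, #12: r6=12
after MOV r1, #6: r1=6
after MOV r4, #10: r4=10
after MOV r7, #200: r7=200
after ADD r1, r1, #20: r1=6+20=26
after XOR r6, r6, #2: r6=12^2=14
after LDR r6, [r7]: r6=M[200]=-6
after OR r1, r1, r6: r1=26|(-6)=-6
after ADD r7, r7, #4: r7=200+4=204
after SUB r4, r4, #1: r4=10-1=9
CMP r4, #4  (cmp 9,4)
BGT again: taken
after ADD r1, r1, #20: r1=(-6)+20=14
after XOR r6, r6, #2: r6=(-6)^2=-8
after LDR r6, [r7]: r6=M[204]=23
after OR r1, r1, r6: r1=14|23=31
after ADD r7, r7, #4: r7=204+4=208
after SUB r4, r4, #1: r4=9-1=8
CMP r4, #4  (cmp 8,4)
BGT again: taken
after ADD r1, r1, #20: r1=31+20=51
after XOR r6, r6, #2: r6=23^2=21
after LDR r6, [r7]: r6=M[208]=10
after OR r1, r1, r6: r1=51|10=59
after ADD r7, r7, #4: r7=208+4=212
after SUB r4, r4, #1: r4=8-1=7
CMP r4, #4  (cmp 7,4)
BGT again: taken
after ADD r1, r1, #20: r1=59+20=79
after XOR r6, r6, #2: r6=10^2=8
after LDR r6, [r7]: r6=M[212]=16
after OR r1, r1, r6: r1=79|16=95
after ADD r7, r7, #4: r7=212+4=216
after SUB r4, r4, #1: r4=7-1=6
CMP r4, #4  (cmp 6,4)
BGT again: taken
after ADD r1, r1, #20: r1=95+20=115
after XOR r6, r6, #2: r6=16^2=18
after LDR r6, [r7]: r6=M[216]=18
after OR r1, r1, r6: r1=115|18=115
after ADD r7, r7, #4: r7=216+4=220
after SUB r4, r4, #1: r4=6-1=5
CMP r4, #4  (cmp 5,4)
BGT again: taken
after ADD r1, r1, #20: r1=115+20=135
after XOR r6, r6, #2: r6=18^2=16
after LDR r6, [r7]: r6=M[220]=-6
after OR r1, r1, r6: r1=135|(-6)=-1
after ADD r7, r7, #4: r7=220+4=224
after SUB r4, r4, #1: r4=5-1=4
CMP r4, #4  (cmp 4,4)
BGT again: not taken
halt.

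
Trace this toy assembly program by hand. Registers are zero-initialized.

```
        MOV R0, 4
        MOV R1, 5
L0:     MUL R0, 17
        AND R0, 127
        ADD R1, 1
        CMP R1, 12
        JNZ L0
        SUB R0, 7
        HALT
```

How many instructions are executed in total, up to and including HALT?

39

after MOV R0, 4: R0=4
after MOV R1, 5: R1=5
after MUL R0, 17: R0=4*17=68
after AND R0, 127: R0=68&127=68
after ADD R1, 1: R1=5+1=6
CMP R1, 12  (cmp 6,12)
JNZ L0: taken
after MUL R0, 17: R0=68*17=1156
after AND R0, 127: R0=1156&127=4
after ADD R1, 1: R1=6+1=7
CMP R1, 12  (cmp 7,12)
JNZ L0: taken
after MUL R0, 17: R0=4*17=68
after AND R0, 127: R0=68&127=68
after ADD R1, 1: R1=7+1=8
CMP R1, 12  (cmp 8,12)
JNZ L0: taken
after MUL R0, 17: R0=68*17=1156
after AND R0, 127: R0=1156&127=4
after ADD R1, 1: R1=8+1=9
CMP R1, 12  (cmp 9,12)
JNZ L0: taken
after MUL R0, 17: R0=4*17=68
after AND R0, 127: R0=68&127=68
after ADD R1, 1: R1=9+1=10
CMP R1, 12  (cmp 10,12)
JNZ L0: taken
after MUL R0, 17: R0=68*17=1156
after AND R0, 127: R0=1156&127=4
after ADD R1, 1: R1=10+1=11
CMP R1, 12  (cmp 11,12)
JNZ L0: taken
after MUL R0, 17: R0=4*17=68
after AND R0, 127: R0=68&127=68
after ADD R1, 1: R1=11+1=12
CMP R1, 12  (cmp 12,12)
JNZ L0: not taken
after SUB R0, 7: R0=68-7=61
halt.
Total executed instructions: 39.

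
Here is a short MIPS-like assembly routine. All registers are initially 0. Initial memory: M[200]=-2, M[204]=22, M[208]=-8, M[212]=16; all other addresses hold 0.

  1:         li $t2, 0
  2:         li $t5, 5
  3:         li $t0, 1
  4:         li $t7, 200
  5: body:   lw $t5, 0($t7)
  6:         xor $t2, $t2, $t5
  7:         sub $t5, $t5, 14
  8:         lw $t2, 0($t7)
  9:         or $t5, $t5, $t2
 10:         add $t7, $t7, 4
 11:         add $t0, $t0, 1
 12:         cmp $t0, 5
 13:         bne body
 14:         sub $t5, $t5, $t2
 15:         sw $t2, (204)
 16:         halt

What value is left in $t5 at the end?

li $t2, 0 → $t2=0
li $t5, 5 → $t5=5
li $t0, 1 → $t0=1
li $t7, 200 → $t7=200
lw $t5, 0($t7) → $t5=M[200]=-2
xor $t2, $t2, $t5 → $t2=0^(-2)=-2
sub $t5, $t5, 14 → $t5=(-2)-14=-16
lw $t2, 0($t7) → $t2=M[200]=-2
or $t5, $t5, $t2 → $t5=(-16)|(-2)=-2
add $t7, $t7, 4 → $t7=200+4=204
add $t0, $t0, 1 → $t0=1+1=2
cmp $t0, 5  (cmp 2,5)
bne body: taken
lw $t5, 0($t7) → $t5=M[204]=22
xor $t2, $t2, $t5 → $t2=(-2)^22=-24
sub $t5, $t5, 14 → $t5=22-14=8
lw $t2, 0($t7) → $t2=M[204]=22
or $t5, $t5, $t2 → $t5=8|22=30
add $t7, $t7, 4 → $t7=204+4=208
add $t0, $t0, 1 → $t0=2+1=3
cmp $t0, 5  (cmp 3,5)
bne body: taken
lw $t5, 0($t7) → $t5=M[208]=-8
xor $t2, $t2, $t5 → $t2=22^(-8)=-18
sub $t5, $t5, 14 → $t5=(-8)-14=-22
lw $t2, 0($t7) → $t2=M[208]=-8
or $t5, $t5, $t2 → $t5=(-22)|(-8)=-6
add $t7, $t7, 4 → $t7=208+4=212
add $t0, $t0, 1 → $t0=3+1=4
cmp $t0, 5  (cmp 4,5)
bne body: taken
lw $t5, 0($t7) → $t5=M[212]=16
xor $t2, $t2, $t5 → $t2=(-8)^16=-24
sub $t5, $t5, 14 → $t5=16-14=2
lw $t2, 0($t7) → $t2=M[212]=16
or $t5, $t5, $t2 → $t5=2|16=18
add $t7, $t7, 4 → $t7=212+4=216
add $t0, $t0, 1 → $t0=4+1=5
cmp $t0, 5  (cmp 5,5)
bne body: not taken
sub $t5, $t5, $t2 → $t5=18-16=2
sw $t2, (204) → M[204]=16
halt.

2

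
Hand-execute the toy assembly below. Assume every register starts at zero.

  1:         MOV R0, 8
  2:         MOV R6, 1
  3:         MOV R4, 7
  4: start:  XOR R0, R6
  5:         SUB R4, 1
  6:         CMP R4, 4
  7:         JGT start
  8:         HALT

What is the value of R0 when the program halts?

9

R0=8
R6=1
R4=7
R0=8^1=9
R4=7-1=6
CMP R4, 4  (cmp 6,4)
JGT start: taken
R0=9^1=8
R4=6-1=5
CMP R4, 4  (cmp 5,4)
JGT start: taken
R0=8^1=9
R4=5-1=4
CMP R4, 4  (cmp 4,4)
JGT start: not taken
halt.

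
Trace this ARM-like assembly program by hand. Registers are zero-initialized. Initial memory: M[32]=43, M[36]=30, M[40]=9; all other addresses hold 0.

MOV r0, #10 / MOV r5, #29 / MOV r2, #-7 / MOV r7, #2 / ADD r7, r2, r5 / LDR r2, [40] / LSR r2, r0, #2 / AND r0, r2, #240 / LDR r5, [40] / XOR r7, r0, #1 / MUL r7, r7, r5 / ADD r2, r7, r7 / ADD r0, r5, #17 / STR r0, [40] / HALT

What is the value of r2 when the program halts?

18

MOV r0, #10 → r0=10
MOV r5, #29 → r5=29
MOV r2, #-7 → r2=-7
MOV r7, #2 → r7=2
ADD r7, r2, r5 → r7=(-7)+29=22
LDR r2, [40] → r2=M[40]=9
LSR r2, r0, #2 → r2=10>>2=2
AND r0, r2, #240 → r0=2&240=0
LDR r5, [40] → r5=M[40]=9
XOR r7, r0, #1 → r7=0^1=1
MUL r7, r7, r5 → r7=1*9=9
ADD r2, r7, r7 → r2=9+9=18
ADD r0, r5, #17 → r0=9+17=26
STR r0, [40] → M[40]=26
halt.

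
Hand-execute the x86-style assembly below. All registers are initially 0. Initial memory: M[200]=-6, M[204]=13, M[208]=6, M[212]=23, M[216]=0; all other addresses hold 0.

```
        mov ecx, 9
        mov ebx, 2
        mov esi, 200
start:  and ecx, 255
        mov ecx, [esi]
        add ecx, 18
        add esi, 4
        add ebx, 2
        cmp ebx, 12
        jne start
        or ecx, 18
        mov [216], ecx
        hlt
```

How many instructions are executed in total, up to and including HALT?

ecx=9
ebx=2
esi=200
ecx=9&255=9
ecx=M[200]=-6
ecx=(-6)+18=12
esi=200+4=204
ebx=2+2=4
cmp ebx, 12  (cmp 4,12)
jne start: taken
ecx=12&255=12
ecx=M[204]=13
ecx=13+18=31
esi=204+4=208
ebx=4+2=6
cmp ebx, 12  (cmp 6,12)
jne start: taken
ecx=31&255=31
ecx=M[208]=6
ecx=6+18=24
esi=208+4=212
ebx=6+2=8
cmp ebx, 12  (cmp 8,12)
jne start: taken
ecx=24&255=24
ecx=M[212]=23
ecx=23+18=41
esi=212+4=216
ebx=8+2=10
cmp ebx, 12  (cmp 10,12)
jne start: taken
ecx=41&255=41
ecx=M[216]=0
ecx=0+18=18
esi=216+4=220
ebx=10+2=12
cmp ebx, 12  (cmp 12,12)
jne start: not taken
ecx=18|18=18
mov [216], ecx → M[216]=18
halt.
Total executed instructions: 41.

41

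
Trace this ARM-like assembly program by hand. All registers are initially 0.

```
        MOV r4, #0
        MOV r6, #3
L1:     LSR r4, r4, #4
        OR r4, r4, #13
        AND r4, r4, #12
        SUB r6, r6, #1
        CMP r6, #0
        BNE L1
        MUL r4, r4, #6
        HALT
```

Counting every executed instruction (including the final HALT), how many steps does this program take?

r4=0
r6=3
r4=0>>4=0
r4=0|13=13
r4=13&12=12
r6=3-1=2
CMP r6, #0  (cmp 2,0)
BNE L1: taken
r4=12>>4=0
r4=0|13=13
r4=13&12=12
r6=2-1=1
CMP r6, #0  (cmp 1,0)
BNE L1: taken
r4=12>>4=0
r4=0|13=13
r4=13&12=12
r6=1-1=0
CMP r6, #0  (cmp 0,0)
BNE L1: not taken
r4=12*6=72
halt.
Total executed instructions: 22.

22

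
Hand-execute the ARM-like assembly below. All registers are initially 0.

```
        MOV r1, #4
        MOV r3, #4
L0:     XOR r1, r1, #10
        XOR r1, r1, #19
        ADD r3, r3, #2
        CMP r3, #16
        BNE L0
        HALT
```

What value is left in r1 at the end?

4

after MOV r1, #4: r1=4
after MOV r3, #4: r3=4
after XOR r1, r1, #10: r1=4^10=14
after XOR r1, r1, #19: r1=14^19=29
after ADD r3, r3, #2: r3=4+2=6
CMP r3, #16  (cmp 6,16)
BNE L0: taken
after XOR r1, r1, #10: r1=29^10=23
after XOR r1, r1, #19: r1=23^19=4
after ADD r3, r3, #2: r3=6+2=8
CMP r3, #16  (cmp 8,16)
BNE L0: taken
after XOR r1, r1, #10: r1=4^10=14
after XOR r1, r1, #19: r1=14^19=29
after ADD r3, r3, #2: r3=8+2=10
CMP r3, #16  (cmp 10,16)
BNE L0: taken
after XOR r1, r1, #10: r1=29^10=23
after XOR r1, r1, #19: r1=23^19=4
after ADD r3, r3, #2: r3=10+2=12
CMP r3, #16  (cmp 12,16)
BNE L0: taken
after XOR r1, r1, #10: r1=4^10=14
after XOR r1, r1, #19: r1=14^19=29
after ADD r3, r3, #2: r3=12+2=14
CMP r3, #16  (cmp 14,16)
BNE L0: taken
after XOR r1, r1, #10: r1=29^10=23
after XOR r1, r1, #19: r1=23^19=4
after ADD r3, r3, #2: r3=14+2=16
CMP r3, #16  (cmp 16,16)
BNE L0: not taken
halt.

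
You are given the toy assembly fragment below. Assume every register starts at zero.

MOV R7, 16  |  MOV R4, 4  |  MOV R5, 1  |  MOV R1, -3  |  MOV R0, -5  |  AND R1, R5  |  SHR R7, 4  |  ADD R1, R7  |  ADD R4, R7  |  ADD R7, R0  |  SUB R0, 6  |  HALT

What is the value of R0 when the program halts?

-11

MOV R7, 16 → R7=16
MOV R4, 4 → R4=4
MOV R5, 1 → R5=1
MOV R1, -3 → R1=-3
MOV R0, -5 → R0=-5
AND R1, R5 → R1=(-3)&1=1
SHR R7, 4 → R7=16>>4=1
ADD R1, R7 → R1=1+1=2
ADD R4, R7 → R4=4+1=5
ADD R7, R0 → R7=1+(-5)=-4
SUB R0, 6 → R0=(-5)-6=-11
halt.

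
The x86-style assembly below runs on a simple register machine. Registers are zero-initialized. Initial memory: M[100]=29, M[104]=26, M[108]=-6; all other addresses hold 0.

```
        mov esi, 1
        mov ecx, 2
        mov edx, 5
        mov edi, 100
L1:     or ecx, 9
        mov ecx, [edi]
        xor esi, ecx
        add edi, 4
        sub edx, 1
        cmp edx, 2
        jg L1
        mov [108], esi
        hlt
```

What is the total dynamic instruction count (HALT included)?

27

esi=1
ecx=2
edx=5
edi=100
ecx=2|9=11
ecx=M[100]=29
esi=1^29=28
edi=100+4=104
edx=5-1=4
cmp edx, 2  (cmp 4,2)
jg L1: taken
ecx=29|9=29
ecx=M[104]=26
esi=28^26=6
edi=104+4=108
edx=4-1=3
cmp edx, 2  (cmp 3,2)
jg L1: taken
ecx=26|9=27
ecx=M[108]=-6
esi=6^(-6)=-4
edi=108+4=112
edx=3-1=2
cmp edx, 2  (cmp 2,2)
jg L1: not taken
mov [108], esi → M[108]=-4
halt.
Total executed instructions: 27.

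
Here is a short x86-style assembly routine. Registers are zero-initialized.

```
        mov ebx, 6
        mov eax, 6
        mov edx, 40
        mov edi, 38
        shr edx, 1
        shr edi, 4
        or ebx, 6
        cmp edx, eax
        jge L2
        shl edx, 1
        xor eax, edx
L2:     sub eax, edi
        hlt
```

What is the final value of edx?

after mov ebx, 6: ebx=6
after mov eax, 6: eax=6
after mov edx, 40: edx=40
after mov edi, 38: edi=38
after shr edx, 1: edx=40>>1=20
after shr edi, 4: edi=38>>4=2
after or ebx, 6: ebx=6|6=6
cmp edx, eax  (cmp 20,6)
jge L2: taken
after sub eax, edi: eax=6-2=4
halt.

20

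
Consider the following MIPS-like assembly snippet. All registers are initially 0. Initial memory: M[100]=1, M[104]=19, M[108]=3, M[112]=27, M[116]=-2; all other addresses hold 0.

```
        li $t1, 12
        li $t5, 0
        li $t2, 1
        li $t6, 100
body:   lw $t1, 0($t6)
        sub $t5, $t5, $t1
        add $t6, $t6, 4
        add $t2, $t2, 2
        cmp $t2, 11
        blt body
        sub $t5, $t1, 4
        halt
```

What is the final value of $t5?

-6

$t1=12
$t5=0
$t2=1
$t6=100
$t1=M[100]=1
$t5=0-1=-1
$t6=100+4=104
$t2=1+2=3
cmp $t2, 11  (cmp 3,11)
blt body: taken
$t1=M[104]=19
$t5=(-1)-19=-20
$t6=104+4=108
$t2=3+2=5
cmp $t2, 11  (cmp 5,11)
blt body: taken
$t1=M[108]=3
$t5=(-20)-3=-23
$t6=108+4=112
$t2=5+2=7
cmp $t2, 11  (cmp 7,11)
blt body: taken
$t1=M[112]=27
$t5=(-23)-27=-50
$t6=112+4=116
$t2=7+2=9
cmp $t2, 11  (cmp 9,11)
blt body: taken
$t1=M[116]=-2
$t5=(-50)-(-2)=-48
$t6=116+4=120
$t2=9+2=11
cmp $t2, 11  (cmp 11,11)
blt body: not taken
$t5=(-2)-4=-6
halt.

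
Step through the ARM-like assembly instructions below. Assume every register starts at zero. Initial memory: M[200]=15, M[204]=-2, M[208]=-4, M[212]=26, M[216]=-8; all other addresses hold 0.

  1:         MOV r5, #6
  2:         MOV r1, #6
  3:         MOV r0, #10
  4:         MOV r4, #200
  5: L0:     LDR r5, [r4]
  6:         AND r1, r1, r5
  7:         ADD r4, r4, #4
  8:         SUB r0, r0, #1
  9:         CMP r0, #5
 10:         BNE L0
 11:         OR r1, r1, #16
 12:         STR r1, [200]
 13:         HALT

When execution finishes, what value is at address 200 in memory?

16

MOV r5, #6 → r5=6
MOV r1, #6 → r1=6
MOV r0, #10 → r0=10
MOV r4, #200 → r4=200
LDR r5, [r4] → r5=M[200]=15
AND r1, r1, r5 → r1=6&15=6
ADD r4, r4, #4 → r4=200+4=204
SUB r0, r0, #1 → r0=10-1=9
CMP r0, #5  (cmp 9,5)
BNE L0: taken
LDR r5, [r4] → r5=M[204]=-2
AND r1, r1, r5 → r1=6&(-2)=6
ADD r4, r4, #4 → r4=204+4=208
SUB r0, r0, #1 → r0=9-1=8
CMP r0, #5  (cmp 8,5)
BNE L0: taken
LDR r5, [r4] → r5=M[208]=-4
AND r1, r1, r5 → r1=6&(-4)=4
ADD r4, r4, #4 → r4=208+4=212
SUB r0, r0, #1 → r0=8-1=7
CMP r0, #5  (cmp 7,5)
BNE L0: taken
LDR r5, [r4] → r5=M[212]=26
AND r1, r1, r5 → r1=4&26=0
ADD r4, r4, #4 → r4=212+4=216
SUB r0, r0, #1 → r0=7-1=6
CMP r0, #5  (cmp 6,5)
BNE L0: taken
LDR r5, [r4] → r5=M[216]=-8
AND r1, r1, r5 → r1=0&(-8)=0
ADD r4, r4, #4 → r4=216+4=220
SUB r0, r0, #1 → r0=6-1=5
CMP r0, #5  (cmp 5,5)
BNE L0: not taken
OR r1, r1, #16 → r1=0|16=16
STR r1, [200] → M[200]=16
halt.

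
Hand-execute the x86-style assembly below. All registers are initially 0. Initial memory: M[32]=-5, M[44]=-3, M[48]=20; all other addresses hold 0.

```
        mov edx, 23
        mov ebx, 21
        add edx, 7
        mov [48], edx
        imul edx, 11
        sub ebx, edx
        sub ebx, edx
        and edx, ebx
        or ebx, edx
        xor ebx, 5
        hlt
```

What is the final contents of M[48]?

edx=23
ebx=21
edx=23+7=30
mov [48], edx → M[48]=30
edx=30*11=330
ebx=21-330=-309
ebx=(-309)-330=-639
edx=330&(-639)=256
ebx=(-639)|256=-639
ebx=(-639)^5=-636
halt.

30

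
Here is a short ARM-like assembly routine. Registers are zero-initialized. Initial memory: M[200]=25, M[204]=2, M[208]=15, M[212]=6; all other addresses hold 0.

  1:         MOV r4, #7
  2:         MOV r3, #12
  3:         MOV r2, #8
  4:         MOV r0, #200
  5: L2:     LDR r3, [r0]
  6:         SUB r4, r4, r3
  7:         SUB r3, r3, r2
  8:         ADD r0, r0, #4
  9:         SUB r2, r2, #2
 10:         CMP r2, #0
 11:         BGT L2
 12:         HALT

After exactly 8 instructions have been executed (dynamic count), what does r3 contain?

17

after MOV r4, #7: r4=7
after MOV r3, #12: r3=12
after MOV r2, #8: r2=8
after MOV r0, #200: r0=200
after LDR r3, [r0]: r3=M[200]=25
after SUB r4, r4, r3: r4=7-25=-18
after SUB r3, r3, r2: r3=25-8=17
after ADD r0, r0, #4: r0=200+4=204
After step 8: r3 = 17.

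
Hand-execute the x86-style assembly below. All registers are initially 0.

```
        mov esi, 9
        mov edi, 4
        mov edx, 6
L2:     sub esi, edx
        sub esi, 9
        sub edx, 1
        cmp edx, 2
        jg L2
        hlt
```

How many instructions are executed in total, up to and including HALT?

24

after mov esi, 9: esi=9
after mov edi, 4: edi=4
after mov edx, 6: edx=6
after sub esi, edx: esi=9-6=3
after sub esi, 9: esi=3-9=-6
after sub edx, 1: edx=6-1=5
cmp edx, 2  (cmp 5,2)
jg L2: taken
after sub esi, edx: esi=(-6)-5=-11
after sub esi, 9: esi=(-11)-9=-20
after sub edx, 1: edx=5-1=4
cmp edx, 2  (cmp 4,2)
jg L2: taken
after sub esi, edx: esi=(-20)-4=-24
after sub esi, 9: esi=(-24)-9=-33
after sub edx, 1: edx=4-1=3
cmp edx, 2  (cmp 3,2)
jg L2: taken
after sub esi, edx: esi=(-33)-3=-36
after sub esi, 9: esi=(-36)-9=-45
after sub edx, 1: edx=3-1=2
cmp edx, 2  (cmp 2,2)
jg L2: not taken
halt.
Total executed instructions: 24.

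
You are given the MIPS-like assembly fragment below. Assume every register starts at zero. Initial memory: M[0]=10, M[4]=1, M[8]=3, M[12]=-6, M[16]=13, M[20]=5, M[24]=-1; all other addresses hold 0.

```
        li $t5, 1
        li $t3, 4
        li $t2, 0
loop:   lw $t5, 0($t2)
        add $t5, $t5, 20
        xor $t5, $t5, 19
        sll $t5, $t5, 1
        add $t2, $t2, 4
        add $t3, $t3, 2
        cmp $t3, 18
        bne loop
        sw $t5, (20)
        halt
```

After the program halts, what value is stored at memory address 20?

0

$t5=1
$t3=4
$t2=0
$t5=M[0]=10
$t5=10+20=30
$t5=30^19=13
$t5=13<<1=26
$t2=0+4=4
$t3=4+2=6
cmp $t3, 18  (cmp 6,18)
bne loop: taken
$t5=M[4]=1
$t5=1+20=21
$t5=21^19=6
$t5=6<<1=12
$t2=4+4=8
$t3=6+2=8
cmp $t3, 18  (cmp 8,18)
bne loop: taken
$t5=M[8]=3
$t5=3+20=23
$t5=23^19=4
$t5=4<<1=8
$t2=8+4=12
$t3=8+2=10
cmp $t3, 18  (cmp 10,18)
bne loop: taken
$t5=M[12]=-6
$t5=(-6)+20=14
$t5=14^19=29
$t5=29<<1=58
$t2=12+4=16
$t3=10+2=12
cmp $t3, 18  (cmp 12,18)
bne loop: taken
$t5=M[16]=13
$t5=13+20=33
$t5=33^19=50
$t5=50<<1=100
$t2=16+4=20
$t3=12+2=14
cmp $t3, 18  (cmp 14,18)
bne loop: taken
$t5=M[20]=5
$t5=5+20=25
$t5=25^19=10
$t5=10<<1=20
$t2=20+4=24
$t3=14+2=16
cmp $t3, 18  (cmp 16,18)
bne loop: taken
$t5=M[24]=-1
$t5=(-1)+20=19
$t5=19^19=0
$t5=0<<1=0
$t2=24+4=28
$t3=16+2=18
cmp $t3, 18  (cmp 18,18)
bne loop: not taken
sw $t5, (20) → M[20]=0
halt.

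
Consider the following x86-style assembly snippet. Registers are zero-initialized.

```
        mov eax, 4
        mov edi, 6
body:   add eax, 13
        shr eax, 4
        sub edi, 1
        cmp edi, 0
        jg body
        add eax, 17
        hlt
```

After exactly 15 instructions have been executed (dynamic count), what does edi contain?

3

eax=4
edi=6
eax=4+13=17
eax=17>>4=1
edi=6-1=5
cmp edi, 0  (cmp 5,0)
jg body: taken
eax=1+13=14
eax=14>>4=0
edi=5-1=4
cmp edi, 0  (cmp 4,0)
jg body: taken
eax=0+13=13
eax=13>>4=0
edi=4-1=3
After step 15: edi = 3.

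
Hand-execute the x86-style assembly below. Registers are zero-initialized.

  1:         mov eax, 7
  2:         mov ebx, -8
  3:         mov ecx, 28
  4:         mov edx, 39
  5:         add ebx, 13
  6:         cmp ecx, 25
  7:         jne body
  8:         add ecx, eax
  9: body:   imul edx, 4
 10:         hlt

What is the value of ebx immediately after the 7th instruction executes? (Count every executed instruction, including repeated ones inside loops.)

eax=7
ebx=-8
ecx=28
edx=39
ebx=(-8)+13=5
cmp ecx, 25  (cmp 28,25)
jne body: taken
After step 7: ebx = 5.

5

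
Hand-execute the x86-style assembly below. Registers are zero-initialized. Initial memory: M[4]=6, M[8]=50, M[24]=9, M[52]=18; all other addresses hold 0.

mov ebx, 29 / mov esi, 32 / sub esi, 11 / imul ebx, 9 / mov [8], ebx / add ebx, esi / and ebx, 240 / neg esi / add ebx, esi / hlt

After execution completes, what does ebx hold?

-5

mov ebx, 29 → ebx=29
mov esi, 32 → esi=32
sub esi, 11 → esi=32-11=21
imul ebx, 9 → ebx=29*9=261
mov [8], ebx → M[8]=261
add ebx, esi → ebx=261+21=282
and ebx, 240 → ebx=282&240=16
neg esi → esi=-(21)=-21
add ebx, esi → ebx=16+(-21)=-5
halt.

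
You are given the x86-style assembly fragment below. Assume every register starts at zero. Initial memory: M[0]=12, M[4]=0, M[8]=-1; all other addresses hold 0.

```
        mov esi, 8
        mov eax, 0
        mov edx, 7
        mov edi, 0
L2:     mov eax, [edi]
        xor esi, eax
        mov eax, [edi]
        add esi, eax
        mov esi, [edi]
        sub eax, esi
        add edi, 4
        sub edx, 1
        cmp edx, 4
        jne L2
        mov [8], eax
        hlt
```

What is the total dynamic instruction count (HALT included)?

36

after mov esi, 8: esi=8
after mov eax, 0: eax=0
after mov edx, 7: edx=7
after mov edi, 0: edi=0
after mov eax, [edi]: eax=M[0]=12
after xor esi, eax: esi=8^12=4
after mov eax, [edi]: eax=M[0]=12
after add esi, eax: esi=4+12=16
after mov esi, [edi]: esi=M[0]=12
after sub eax, esi: eax=12-12=0
after add edi, 4: edi=0+4=4
after sub edx, 1: edx=7-1=6
cmp edx, 4  (cmp 6,4)
jne L2: taken
after mov eax, [edi]: eax=M[4]=0
after xor esi, eax: esi=12^0=12
after mov eax, [edi]: eax=M[4]=0
after add esi, eax: esi=12+0=12
after mov esi, [edi]: esi=M[4]=0
after sub eax, esi: eax=0-0=0
after add edi, 4: edi=4+4=8
after sub edx, 1: edx=6-1=5
cmp edx, 4  (cmp 5,4)
jne L2: taken
after mov eax, [edi]: eax=M[8]=-1
after xor esi, eax: esi=0^(-1)=-1
after mov eax, [edi]: eax=M[8]=-1
after add esi, eax: esi=(-1)+(-1)=-2
after mov esi, [edi]: esi=M[8]=-1
after sub eax, esi: eax=(-1)-(-1)=0
after add edi, 4: edi=8+4=12
after sub edx, 1: edx=5-1=4
cmp edx, 4  (cmp 4,4)
jne L2: not taken
mov [8], eax → M[8]=0
halt.
Total executed instructions: 36.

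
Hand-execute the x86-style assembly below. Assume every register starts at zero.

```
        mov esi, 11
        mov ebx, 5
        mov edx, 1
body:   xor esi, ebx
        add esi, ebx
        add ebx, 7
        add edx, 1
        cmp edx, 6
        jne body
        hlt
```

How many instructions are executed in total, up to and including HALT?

34

after mov esi, 11: esi=11
after mov ebx, 5: ebx=5
after mov edx, 1: edx=1
after xor esi, ebx: esi=11^5=14
after add esi, ebx: esi=14+5=19
after add ebx, 7: ebx=5+7=12
after add edx, 1: edx=1+1=2
cmp edx, 6  (cmp 2,6)
jne body: taken
after xor esi, ebx: esi=19^12=31
after add esi, ebx: esi=31+12=43
after add ebx, 7: ebx=12+7=19
after add edx, 1: edx=2+1=3
cmp edx, 6  (cmp 3,6)
jne body: taken
after xor esi, ebx: esi=43^19=56
after add esi, ebx: esi=56+19=75
after add ebx, 7: ebx=19+7=26
after add edx, 1: edx=3+1=4
cmp edx, 6  (cmp 4,6)
jne body: taken
after xor esi, ebx: esi=75^26=81
after add esi, ebx: esi=81+26=107
after add ebx, 7: ebx=26+7=33
after add edx, 1: edx=4+1=5
cmp edx, 6  (cmp 5,6)
jne body: taken
after xor esi, ebx: esi=107^33=74
after add esi, ebx: esi=74+33=107
after add ebx, 7: ebx=33+7=40
after add edx, 1: edx=5+1=6
cmp edx, 6  (cmp 6,6)
jne body: not taken
halt.
Total executed instructions: 34.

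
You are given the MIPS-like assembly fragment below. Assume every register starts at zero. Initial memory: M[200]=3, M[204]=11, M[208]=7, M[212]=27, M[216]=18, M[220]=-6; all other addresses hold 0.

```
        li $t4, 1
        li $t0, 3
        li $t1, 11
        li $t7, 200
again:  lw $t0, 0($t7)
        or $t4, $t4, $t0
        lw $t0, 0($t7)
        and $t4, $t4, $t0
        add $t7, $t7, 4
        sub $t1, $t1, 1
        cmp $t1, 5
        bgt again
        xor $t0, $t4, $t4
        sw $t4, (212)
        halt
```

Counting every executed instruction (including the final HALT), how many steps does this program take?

55

$t4=1
$t0=3
$t1=11
$t7=200
$t0=M[200]=3
$t4=1|3=3
$t0=M[200]=3
$t4=3&3=3
$t7=200+4=204
$t1=11-1=10
cmp $t1, 5  (cmp 10,5)
bgt again: taken
$t0=M[204]=11
$t4=3|11=11
$t0=M[204]=11
$t4=11&11=11
$t7=204+4=208
$t1=10-1=9
cmp $t1, 5  (cmp 9,5)
bgt again: taken
$t0=M[208]=7
$t4=11|7=15
$t0=M[208]=7
$t4=15&7=7
$t7=208+4=212
$t1=9-1=8
cmp $t1, 5  (cmp 8,5)
bgt again: taken
$t0=M[212]=27
$t4=7|27=31
$t0=M[212]=27
$t4=31&27=27
$t7=212+4=216
$t1=8-1=7
cmp $t1, 5  (cmp 7,5)
bgt again: taken
$t0=M[216]=18
$t4=27|18=27
$t0=M[216]=18
$t4=27&18=18
$t7=216+4=220
$t1=7-1=6
cmp $t1, 5  (cmp 6,5)
bgt again: taken
$t0=M[220]=-6
$t4=18|(-6)=-6
$t0=M[220]=-6
$t4=(-6)&(-6)=-6
$t7=220+4=224
$t1=6-1=5
cmp $t1, 5  (cmp 5,5)
bgt again: not taken
$t0=(-6)^(-6)=0
sw $t4, (212) → M[212]=-6
halt.
Total executed instructions: 55.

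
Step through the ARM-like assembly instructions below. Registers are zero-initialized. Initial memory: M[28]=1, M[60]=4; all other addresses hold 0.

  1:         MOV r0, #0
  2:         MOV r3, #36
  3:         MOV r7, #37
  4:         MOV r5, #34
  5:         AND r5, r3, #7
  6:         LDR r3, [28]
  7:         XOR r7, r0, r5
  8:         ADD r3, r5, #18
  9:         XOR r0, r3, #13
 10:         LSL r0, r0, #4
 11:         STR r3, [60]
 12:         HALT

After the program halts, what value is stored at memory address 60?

22

r0=0
r3=36
r7=37
r5=34
r5=36&7=4
r3=M[28]=1
r7=0^4=4
r3=4+18=22
r0=22^13=27
r0=27<<4=432
STR r3, [60] → M[60]=22
halt.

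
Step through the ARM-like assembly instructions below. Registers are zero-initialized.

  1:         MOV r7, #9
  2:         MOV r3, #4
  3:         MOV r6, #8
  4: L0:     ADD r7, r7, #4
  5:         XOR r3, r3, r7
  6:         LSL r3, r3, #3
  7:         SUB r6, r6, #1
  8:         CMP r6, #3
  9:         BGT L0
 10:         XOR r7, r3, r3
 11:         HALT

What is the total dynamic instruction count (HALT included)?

MOV r7, #9 → r7=9
MOV r3, #4 → r3=4
MOV r6, #8 → r6=8
ADD r7, r7, #4 → r7=9+4=13
XOR r3, r3, r7 → r3=4^13=9
LSL r3, r3, #3 → r3=9<<3=72
SUB r6, r6, #1 → r6=8-1=7
CMP r6, #3  (cmp 7,3)
BGT L0: taken
ADD r7, r7, #4 → r7=13+4=17
XOR r3, r3, r7 → r3=72^17=89
LSL r3, r3, #3 → r3=89<<3=712
SUB r6, r6, #1 → r6=7-1=6
CMP r6, #3  (cmp 6,3)
BGT L0: taken
ADD r7, r7, #4 → r7=17+4=21
XOR r3, r3, r7 → r3=712^21=733
LSL r3, r3, #3 → r3=733<<3=5864
SUB r6, r6, #1 → r6=6-1=5
CMP r6, #3  (cmp 5,3)
BGT L0: taken
ADD r7, r7, #4 → r7=21+4=25
XOR r3, r3, r7 → r3=5864^25=5873
LSL r3, r3, #3 → r3=5873<<3=46984
SUB r6, r6, #1 → r6=5-1=4
CMP r6, #3  (cmp 4,3)
BGT L0: taken
ADD r7, r7, #4 → r7=25+4=29
XOR r3, r3, r7 → r3=46984^29=46997
LSL r3, r3, #3 → r3=46997<<3=375976
SUB r6, r6, #1 → r6=4-1=3
CMP r6, #3  (cmp 3,3)
BGT L0: not taken
XOR r7, r3, r3 → r7=375976^375976=0
halt.
Total executed instructions: 35.

35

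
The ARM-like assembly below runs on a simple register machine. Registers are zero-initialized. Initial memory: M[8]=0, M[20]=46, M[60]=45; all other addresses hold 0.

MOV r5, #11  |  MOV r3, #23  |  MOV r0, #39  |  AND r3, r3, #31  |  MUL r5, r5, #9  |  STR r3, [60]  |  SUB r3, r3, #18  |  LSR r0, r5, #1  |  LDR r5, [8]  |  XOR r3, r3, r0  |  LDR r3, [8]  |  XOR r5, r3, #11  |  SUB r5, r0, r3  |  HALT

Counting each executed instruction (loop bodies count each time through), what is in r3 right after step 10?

r5=11
r3=23
r0=39
r3=23&31=23
r5=11*9=99
STR r3, [60] → M[60]=23
r3=23-18=5
r0=99>>1=49
r5=M[8]=0
r3=5^49=52
After step 10: r3 = 52.

52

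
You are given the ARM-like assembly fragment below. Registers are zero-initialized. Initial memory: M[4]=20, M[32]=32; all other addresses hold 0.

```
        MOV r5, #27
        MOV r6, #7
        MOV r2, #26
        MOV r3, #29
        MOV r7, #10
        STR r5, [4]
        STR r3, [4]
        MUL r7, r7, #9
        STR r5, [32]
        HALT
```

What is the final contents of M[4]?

29

after MOV r5, #27: r5=27
after MOV r6, #7: r6=7
after MOV r2, #26: r2=26
after MOV r3, #29: r3=29
after MOV r7, #10: r7=10
STR r5, [4] → M[4]=27
STR r3, [4] → M[4]=29
after MUL r7, r7, #9: r7=10*9=90
STR r5, [32] → M[32]=27
halt.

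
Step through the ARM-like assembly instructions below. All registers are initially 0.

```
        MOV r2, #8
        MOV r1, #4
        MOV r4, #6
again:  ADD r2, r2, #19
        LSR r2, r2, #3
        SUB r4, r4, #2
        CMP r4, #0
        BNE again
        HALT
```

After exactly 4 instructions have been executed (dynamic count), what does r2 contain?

after MOV r2, #8: r2=8
after MOV r1, #4: r1=4
after MOV r4, #6: r4=6
after ADD r2, r2, #19: r2=8+19=27
After step 4: r2 = 27.

27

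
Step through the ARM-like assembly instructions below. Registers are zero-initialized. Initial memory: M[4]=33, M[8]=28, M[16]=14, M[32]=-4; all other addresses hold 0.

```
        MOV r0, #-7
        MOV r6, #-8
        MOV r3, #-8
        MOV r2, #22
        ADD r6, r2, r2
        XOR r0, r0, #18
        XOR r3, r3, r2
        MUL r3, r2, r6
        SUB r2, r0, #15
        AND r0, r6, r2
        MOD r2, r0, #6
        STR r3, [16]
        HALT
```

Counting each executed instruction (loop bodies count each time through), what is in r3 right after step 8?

MOV r0, #-7 → r0=-7
MOV r6, #-8 → r6=-8
MOV r3, #-8 → r3=-8
MOV r2, #22 → r2=22
ADD r6, r2, r2 → r6=22+22=44
XOR r0, r0, #18 → r0=(-7)^18=-21
XOR r3, r3, r2 → r3=(-8)^22=-18
MUL r3, r2, r6 → r3=22*44=968
After step 8: r3 = 968.

968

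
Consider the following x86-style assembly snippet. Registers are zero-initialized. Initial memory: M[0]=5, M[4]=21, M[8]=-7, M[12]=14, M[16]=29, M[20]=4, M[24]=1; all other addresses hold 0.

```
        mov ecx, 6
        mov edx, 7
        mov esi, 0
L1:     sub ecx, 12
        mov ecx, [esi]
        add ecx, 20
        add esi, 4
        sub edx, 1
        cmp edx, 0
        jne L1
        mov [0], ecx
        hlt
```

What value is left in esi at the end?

mov ecx, 6 → ecx=6
mov edx, 7 → edx=7
mov esi, 0 → esi=0
sub ecx, 12 → ecx=6-12=-6
mov ecx, [esi] → ecx=M[0]=5
add ecx, 20 → ecx=5+20=25
add esi, 4 → esi=0+4=4
sub edx, 1 → edx=7-1=6
cmp edx, 0  (cmp 6,0)
jne L1: taken
sub ecx, 12 → ecx=25-12=13
mov ecx, [esi] → ecx=M[4]=21
add ecx, 20 → ecx=21+20=41
add esi, 4 → esi=4+4=8
sub edx, 1 → edx=6-1=5
cmp edx, 0  (cmp 5,0)
jne L1: taken
sub ecx, 12 → ecx=41-12=29
mov ecx, [esi] → ecx=M[8]=-7
add ecx, 20 → ecx=(-7)+20=13
add esi, 4 → esi=8+4=12
sub edx, 1 → edx=5-1=4
cmp edx, 0  (cmp 4,0)
jne L1: taken
sub ecx, 12 → ecx=13-12=1
mov ecx, [esi] → ecx=M[12]=14
add ecx, 20 → ecx=14+20=34
add esi, 4 → esi=12+4=16
sub edx, 1 → edx=4-1=3
cmp edx, 0  (cmp 3,0)
jne L1: taken
sub ecx, 12 → ecx=34-12=22
mov ecx, [esi] → ecx=M[16]=29
add ecx, 20 → ecx=29+20=49
add esi, 4 → esi=16+4=20
sub edx, 1 → edx=3-1=2
cmp edx, 0  (cmp 2,0)
jne L1: taken
sub ecx, 12 → ecx=49-12=37
mov ecx, [esi] → ecx=M[20]=4
add ecx, 20 → ecx=4+20=24
add esi, 4 → esi=20+4=24
sub edx, 1 → edx=2-1=1
cmp edx, 0  (cmp 1,0)
jne L1: taken
sub ecx, 12 → ecx=24-12=12
mov ecx, [esi] → ecx=M[24]=1
add ecx, 20 → ecx=1+20=21
add esi, 4 → esi=24+4=28
sub edx, 1 → edx=1-1=0
cmp edx, 0  (cmp 0,0)
jne L1: not taken
mov [0], ecx → M[0]=21
halt.

28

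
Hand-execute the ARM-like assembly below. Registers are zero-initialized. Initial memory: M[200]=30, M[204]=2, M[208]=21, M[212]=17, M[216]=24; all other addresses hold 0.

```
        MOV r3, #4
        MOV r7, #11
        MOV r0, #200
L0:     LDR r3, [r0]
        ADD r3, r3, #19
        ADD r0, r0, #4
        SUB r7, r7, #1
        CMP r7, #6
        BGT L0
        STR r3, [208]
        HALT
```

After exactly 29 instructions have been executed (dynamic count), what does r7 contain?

7

after MOV r3, #4: r3=4
after MOV r7, #11: r7=11
after MOV r0, #200: r0=200
after LDR r3, [r0]: r3=M[200]=30
after ADD r3, r3, #19: r3=30+19=49
after ADD r0, r0, #4: r0=200+4=204
after SUB r7, r7, #1: r7=11-1=10
CMP r7, #6  (cmp 10,6)
BGT L0: taken
after LDR r3, [r0]: r3=M[204]=2
after ADD r3, r3, #19: r3=2+19=21
after ADD r0, r0, #4: r0=204+4=208
after SUB r7, r7, #1: r7=10-1=9
CMP r7, #6  (cmp 9,6)
BGT L0: taken
after LDR r3, [r0]: r3=M[208]=21
after ADD r3, r3, #19: r3=21+19=40
after ADD r0, r0, #4: r0=208+4=212
after SUB r7, r7, #1: r7=9-1=8
CMP r7, #6  (cmp 8,6)
BGT L0: taken
after LDR r3, [r0]: r3=M[212]=17
after ADD r3, r3, #19: r3=17+19=36
after ADD r0, r0, #4: r0=212+4=216
after SUB r7, r7, #1: r7=8-1=7
CMP r7, #6  (cmp 7,6)
BGT L0: taken
after LDR r3, [r0]: r3=M[216]=24
after ADD r3, r3, #19: r3=24+19=43
After step 29: r7 = 7.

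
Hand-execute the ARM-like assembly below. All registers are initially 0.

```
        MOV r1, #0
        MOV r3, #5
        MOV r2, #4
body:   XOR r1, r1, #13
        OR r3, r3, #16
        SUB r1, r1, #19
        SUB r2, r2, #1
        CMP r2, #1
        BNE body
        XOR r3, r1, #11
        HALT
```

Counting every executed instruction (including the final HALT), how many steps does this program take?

MOV r1, #0 → r1=0
MOV r3, #5 → r3=5
MOV r2, #4 → r2=4
XOR r1, r1, #13 → r1=0^13=13
OR r3, r3, #16 → r3=5|16=21
SUB r1, r1, #19 → r1=13-19=-6
SUB r2, r2, #1 → r2=4-1=3
CMP r2, #1  (cmp 3,1)
BNE body: taken
XOR r1, r1, #13 → r1=(-6)^13=-9
OR r3, r3, #16 → r3=21|16=21
SUB r1, r1, #19 → r1=(-9)-19=-28
SUB r2, r2, #1 → r2=3-1=2
CMP r2, #1  (cmp 2,1)
BNE body: taken
XOR r1, r1, #13 → r1=(-28)^13=-23
OR r3, r3, #16 → r3=21|16=21
SUB r1, r1, #19 → r1=(-23)-19=-42
SUB r2, r2, #1 → r2=2-1=1
CMP r2, #1  (cmp 1,1)
BNE body: not taken
XOR r3, r1, #11 → r3=(-42)^11=-35
halt.
Total executed instructions: 23.

23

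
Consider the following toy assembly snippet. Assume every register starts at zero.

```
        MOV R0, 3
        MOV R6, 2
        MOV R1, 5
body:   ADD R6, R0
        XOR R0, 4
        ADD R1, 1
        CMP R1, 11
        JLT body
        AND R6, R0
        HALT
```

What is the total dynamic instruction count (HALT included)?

after MOV R0, 3: R0=3
after MOV R6, 2: R6=2
after MOV R1, 5: R1=5
after ADD R6, R0: R6=2+3=5
after XOR R0, 4: R0=3^4=7
after ADD R1, 1: R1=5+1=6
CMP R1, 11  (cmp 6,11)
JLT body: taken
after ADD R6, R0: R6=5+7=12
after XOR R0, 4: R0=7^4=3
after ADD R1, 1: R1=6+1=7
CMP R1, 11  (cmp 7,11)
JLT body: taken
after ADD R6, R0: R6=12+3=15
after XOR R0, 4: R0=3^4=7
after ADD R1, 1: R1=7+1=8
CMP R1, 11  (cmp 8,11)
JLT body: taken
after ADD R6, R0: R6=15+7=22
after XOR R0, 4: R0=7^4=3
after ADD R1, 1: R1=8+1=9
CMP R1, 11  (cmp 9,11)
JLT body: taken
after ADD R6, R0: R6=22+3=25
after XOR R0, 4: R0=3^4=7
after ADD R1, 1: R1=9+1=10
CMP R1, 11  (cmp 10,11)
JLT body: taken
after ADD R6, R0: R6=25+7=32
after XOR R0, 4: R0=7^4=3
after ADD R1, 1: R1=10+1=11
CMP R1, 11  (cmp 11,11)
JLT body: not taken
after AND R6, R0: R6=32&3=0
halt.
Total executed instructions: 35.

35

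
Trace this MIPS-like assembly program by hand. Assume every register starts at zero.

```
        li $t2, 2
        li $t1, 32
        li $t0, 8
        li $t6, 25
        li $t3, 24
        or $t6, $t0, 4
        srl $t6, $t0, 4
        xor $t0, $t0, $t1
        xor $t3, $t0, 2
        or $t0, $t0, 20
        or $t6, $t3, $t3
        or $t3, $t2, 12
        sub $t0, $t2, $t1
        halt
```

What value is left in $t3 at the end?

li $t2, 2 → $t2=2
li $t1, 32 → $t1=32
li $t0, 8 → $t0=8
li $t6, 25 → $t6=25
li $t3, 24 → $t3=24
or $t6, $t0, 4 → $t6=8|4=12
srl $t6, $t0, 4 → $t6=8>>4=0
xor $t0, $t0, $t1 → $t0=8^32=40
xor $t3, $t0, 2 → $t3=40^2=42
or $t0, $t0, 20 → $t0=40|20=60
or $t6, $t3, $t3 → $t6=42|42=42
or $t3, $t2, 12 → $t3=2|12=14
sub $t0, $t2, $t1 → $t0=2-32=-30
halt.

14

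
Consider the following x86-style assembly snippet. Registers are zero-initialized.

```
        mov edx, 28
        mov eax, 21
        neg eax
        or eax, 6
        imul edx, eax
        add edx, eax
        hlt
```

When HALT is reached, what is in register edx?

mov edx, 28 → edx=28
mov eax, 21 → eax=21
neg eax → eax=-(21)=-21
or eax, 6 → eax=(-21)|6=-17
imul edx, eax → edx=28*(-17)=-476
add edx, eax → edx=(-476)+(-17)=-493
halt.

-493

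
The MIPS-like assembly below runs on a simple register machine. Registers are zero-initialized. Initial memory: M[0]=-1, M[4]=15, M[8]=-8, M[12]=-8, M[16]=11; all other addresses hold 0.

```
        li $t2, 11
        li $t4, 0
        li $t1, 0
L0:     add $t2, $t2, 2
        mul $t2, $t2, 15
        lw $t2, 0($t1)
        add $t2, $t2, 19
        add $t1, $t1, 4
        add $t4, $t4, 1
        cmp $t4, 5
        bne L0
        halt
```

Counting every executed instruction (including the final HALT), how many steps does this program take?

after li $t2, 11: $t2=11
after li $t4, 0: $t4=0
after li $t1, 0: $t1=0
after add $t2, $t2, 2: $t2=11+2=13
after mul $t2, $t2, 15: $t2=13*15=195
after lw $t2, 0($t1): $t2=M[0]=-1
after add $t2, $t2, 19: $t2=(-1)+19=18
after add $t1, $t1, 4: $t1=0+4=4
after add $t4, $t4, 1: $t4=0+1=1
cmp $t4, 5  (cmp 1,5)
bne L0: taken
after add $t2, $t2, 2: $t2=18+2=20
after mul $t2, $t2, 15: $t2=20*15=300
after lw $t2, 0($t1): $t2=M[4]=15
after add $t2, $t2, 19: $t2=15+19=34
after add $t1, $t1, 4: $t1=4+4=8
after add $t4, $t4, 1: $t4=1+1=2
cmp $t4, 5  (cmp 2,5)
bne L0: taken
after add $t2, $t2, 2: $t2=34+2=36
after mul $t2, $t2, 15: $t2=36*15=540
after lw $t2, 0($t1): $t2=M[8]=-8
after add $t2, $t2, 19: $t2=(-8)+19=11
after add $t1, $t1, 4: $t1=8+4=12
after add $t4, $t4, 1: $t4=2+1=3
cmp $t4, 5  (cmp 3,5)
bne L0: taken
after add $t2, $t2, 2: $t2=11+2=13
after mul $t2, $t2, 15: $t2=13*15=195
after lw $t2, 0($t1): $t2=M[12]=-8
after add $t2, $t2, 19: $t2=(-8)+19=11
after add $t1, $t1, 4: $t1=12+4=16
after add $t4, $t4, 1: $t4=3+1=4
cmp $t4, 5  (cmp 4,5)
bne L0: taken
after add $t2, $t2, 2: $t2=11+2=13
after mul $t2, $t2, 15: $t2=13*15=195
after lw $t2, 0($t1): $t2=M[16]=11
after add $t2, $t2, 19: $t2=11+19=30
after add $t1, $t1, 4: $t1=16+4=20
after add $t4, $t4, 1: $t4=4+1=5
cmp $t4, 5  (cmp 5,5)
bne L0: not taken
halt.
Total executed instructions: 44.

44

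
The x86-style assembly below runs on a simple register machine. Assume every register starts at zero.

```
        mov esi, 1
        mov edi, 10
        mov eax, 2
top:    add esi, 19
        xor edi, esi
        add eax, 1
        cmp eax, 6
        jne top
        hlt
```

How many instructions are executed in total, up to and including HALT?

24

esi=1
edi=10
eax=2
esi=1+19=20
edi=10^20=30
eax=2+1=3
cmp eax, 6  (cmp 3,6)
jne top: taken
esi=20+19=39
edi=30^39=57
eax=3+1=4
cmp eax, 6  (cmp 4,6)
jne top: taken
esi=39+19=58
edi=57^58=3
eax=4+1=5
cmp eax, 6  (cmp 5,6)
jne top: taken
esi=58+19=77
edi=3^77=78
eax=5+1=6
cmp eax, 6  (cmp 6,6)
jne top: not taken
halt.
Total executed instructions: 24.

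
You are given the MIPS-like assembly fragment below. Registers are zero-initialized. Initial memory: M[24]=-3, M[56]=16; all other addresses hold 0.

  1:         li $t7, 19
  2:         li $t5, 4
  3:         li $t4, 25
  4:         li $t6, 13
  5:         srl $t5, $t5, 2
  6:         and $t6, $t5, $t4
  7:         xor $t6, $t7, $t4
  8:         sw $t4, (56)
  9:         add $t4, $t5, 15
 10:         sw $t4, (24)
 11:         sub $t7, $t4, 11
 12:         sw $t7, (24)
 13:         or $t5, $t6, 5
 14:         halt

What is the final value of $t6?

10

$t7=19
$t5=4
$t4=25
$t6=13
$t5=4>>2=1
$t6=1&25=1
$t6=19^25=10
sw $t4, (56) → M[56]=25
$t4=1+15=16
sw $t4, (24) → M[24]=16
$t7=16-11=5
sw $t7, (24) → M[24]=5
$t5=10|5=15
halt.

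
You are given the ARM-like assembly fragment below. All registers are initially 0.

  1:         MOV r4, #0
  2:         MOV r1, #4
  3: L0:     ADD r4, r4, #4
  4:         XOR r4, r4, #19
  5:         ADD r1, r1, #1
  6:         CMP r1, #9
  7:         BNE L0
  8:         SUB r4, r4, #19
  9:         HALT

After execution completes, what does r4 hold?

20

MOV r4, #0 → r4=0
MOV r1, #4 → r1=4
ADD r4, r4, #4 → r4=0+4=4
XOR r4, r4, #19 → r4=4^19=23
ADD r1, r1, #1 → r1=4+1=5
CMP r1, #9  (cmp 5,9)
BNE L0: taken
ADD r4, r4, #4 → r4=23+4=27
XOR r4, r4, #19 → r4=27^19=8
ADD r1, r1, #1 → r1=5+1=6
CMP r1, #9  (cmp 6,9)
BNE L0: taken
ADD r4, r4, #4 → r4=8+4=12
XOR r4, r4, #19 → r4=12^19=31
ADD r1, r1, #1 → r1=6+1=7
CMP r1, #9  (cmp 7,9)
BNE L0: taken
ADD r4, r4, #4 → r4=31+4=35
XOR r4, r4, #19 → r4=35^19=48
ADD r1, r1, #1 → r1=7+1=8
CMP r1, #9  (cmp 8,9)
BNE L0: taken
ADD r4, r4, #4 → r4=48+4=52
XOR r4, r4, #19 → r4=52^19=39
ADD r1, r1, #1 → r1=8+1=9
CMP r1, #9  (cmp 9,9)
BNE L0: not taken
SUB r4, r4, #19 → r4=39-19=20
halt.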